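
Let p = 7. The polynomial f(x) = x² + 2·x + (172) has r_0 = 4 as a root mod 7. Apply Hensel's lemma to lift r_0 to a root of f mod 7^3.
r_2 = 53 (mod 343)

Hensel: r_{i+1} = r_i − f(r_i)·(f′(r_i))^{-1} mod 7^{i+2}, f′(x) = 2x + 2. Iterate:
  r_0 = 4 (mod 7)
  r_1 = 4 (mod 49)
  r_2 = 53 (mod 343)
Final: r = 53 satisfies f(r) ≡ 0 mod 7^3.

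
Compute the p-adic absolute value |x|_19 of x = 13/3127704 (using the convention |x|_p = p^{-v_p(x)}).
|13/3127704|_19 = 130321

Step 1 — compute v_19(x) by factoring powers of 19 out of the numerator and denominator: v_19(13/3127704) = -4. Step 2 — apply |x|_p = p^{-v_p(x)} = 19^{4} = 130321.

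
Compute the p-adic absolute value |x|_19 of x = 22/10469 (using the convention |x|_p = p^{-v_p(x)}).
|22/10469|_19 = 361

Step 1 — compute v_19(x) by factoring powers of 19 out of the numerator and denominator: v_19(22/10469) = -2. Step 2 — apply |x|_p = p^{-v_p(x)} = 19^{2} = 361.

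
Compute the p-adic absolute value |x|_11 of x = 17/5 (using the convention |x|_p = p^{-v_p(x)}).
|17/5|_11 = 1

Step 1 — compute v_11(x) by factoring powers of 11 out of the numerator and denominator: v_11(17/5) = 0. Step 2 — apply |x|_p = p^{-v_p(x)} = 11^{0} = 1.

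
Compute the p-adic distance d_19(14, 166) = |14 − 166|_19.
d_19(14, 166) = 1/19

Step 1 — x − y = 14 − 166 = -152. Step 2 — v_19(-152) = 1 (factor: -152 = −(19^1 · 8); the sign does not affect v_p). Step 3 — |x − y|_19 = 19^{-1} = 1/19.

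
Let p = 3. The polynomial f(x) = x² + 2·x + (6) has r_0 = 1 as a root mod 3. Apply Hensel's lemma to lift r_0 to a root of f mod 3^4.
r_3 = 19 (mod 81)

Hensel: r_{i+1} = r_i − f(r_i)·(f′(r_i))^{-1} mod 3^{i+2}, f′(x) = 2x + 2. Iterate:
  r_0 = 1 (mod 3)
  r_1 = 1 (mod 9)
  r_2 = 19 (mod 27)
  r_3 = 19 (mod 81)
Final: r = 19 satisfies f(r) ≡ 0 mod 3^4.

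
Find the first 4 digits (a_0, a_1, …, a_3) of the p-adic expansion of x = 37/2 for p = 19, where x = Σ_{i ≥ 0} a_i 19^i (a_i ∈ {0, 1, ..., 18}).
(a_0, …, a_3) = (9, 10, 9, 9)

v_19(37/2) = 0 (numerator and denominator both coprime to 19), so x ∈ ℤ_19^×. Compute digits iteratively via a_i = x_i mod 19, x_{i+1} = (x_i − a_i)/19, with x_0 = x:
  x_0 = 37/2;  a_0 = 9;  x_1 = (x_0 − 9)/19 = 1/2
  x_1 = 1/2;  a_1 = 10;  x_2 = (x_1 − 10)/19 = -1/2
  x_2 = -1/2;  a_2 = 9;  x_3 = (x_2 − 9)/19 = -1/2
  x_3 = -1/2;  a_3 = 9;  x_4 = (x_3 − 9)/19 = -1/2
Digits: (9, 10, 9, 9).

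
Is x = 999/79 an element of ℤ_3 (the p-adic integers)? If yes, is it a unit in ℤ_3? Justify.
x ∈ ℤ_3 but not a unit; v_3(x) = 3 > 0

ℤ_3 = {x ∈ ℚ_3 : v_3(x) ≥ 0} and ℤ_3^× = {x ∈ ℤ_3 : v_3(x) = 0}. Here v_3(999/79) = v_3(num) − v_3(den) = 3; compare against these criteria.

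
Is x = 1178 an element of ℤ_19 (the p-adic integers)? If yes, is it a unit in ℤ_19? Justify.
x ∈ ℤ_19 but not a unit; v_19(x) = 1 > 0

ℤ_19 = {x ∈ ℚ_19 : v_19(x) ≥ 0} and ℤ_19^× = {x ∈ ℤ_19 : v_19(x) = 0}. Here v_19(1178) = v_19(num) − v_19(den) = 1; compare against these criteria.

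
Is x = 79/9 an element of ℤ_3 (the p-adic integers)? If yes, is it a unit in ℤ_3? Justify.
x ∉ ℤ_3 (v_3(x) = -2 < 0)

ℤ_3 = {x ∈ ℚ_3 : v_3(x) ≥ 0} and ℤ_3^× = {x ∈ ℤ_3 : v_3(x) = 0}. Here v_3(79/9) = v_3(num) − v_3(den) = -2; compare against these criteria.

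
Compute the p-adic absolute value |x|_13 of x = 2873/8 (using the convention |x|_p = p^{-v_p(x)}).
|2873/8|_13 = 1/169

Step 1 — compute v_13(x) by factoring powers of 13 out of the numerator and denominator: v_13(2873/8) = 2. Step 2 — apply |x|_p = p^{-v_p(x)} = 13^{-2} = 1/169.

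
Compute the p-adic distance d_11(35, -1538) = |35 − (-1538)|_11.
d_11(35, -1538) = 1/121

Step 1 — x − y = 35 − (-1538) = 1573. Step 2 — v_11(1573) = 2 (factor: 1573 = (11^2 · 13); the sign does not affect v_p). Step 3 — |x − y|_11 = 11^{-2} = 1/121.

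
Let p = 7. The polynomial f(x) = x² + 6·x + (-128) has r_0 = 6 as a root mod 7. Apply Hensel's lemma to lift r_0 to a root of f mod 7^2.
r_1 = 20 (mod 49)

Hensel: r_{i+1} = r_i − f(r_i)·(f′(r_i))^{-1} mod 7^{i+2}, f′(x) = 2x + 6. Iterate:
  r_0 = 6 (mod 7)
  r_1 = 20 (mod 49)
Final: r = 20 satisfies f(r) ≡ 0 mod 7^2.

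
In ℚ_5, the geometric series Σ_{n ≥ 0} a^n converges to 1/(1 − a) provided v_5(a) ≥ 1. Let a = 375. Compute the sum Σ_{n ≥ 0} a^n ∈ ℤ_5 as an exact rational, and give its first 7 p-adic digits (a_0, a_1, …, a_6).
Σ a^n = 1/(1 − a) = -1/374;  first 7 digits = (1, 0, 0, 3, 0, 0, 4)

v_5(a) = 3 ≥ 1, so the series converges in ℤ_5 to 1/(1 − a) = 1/(1 − 375) = -1/374. Expand this rational in ℤ_5: compute digits iteratively via d_i = x_i mod 5, x_{i+1} = (x_i − d_i)/5. The first 7 digits are (1, 0, 0, 3, 0, 0, 4).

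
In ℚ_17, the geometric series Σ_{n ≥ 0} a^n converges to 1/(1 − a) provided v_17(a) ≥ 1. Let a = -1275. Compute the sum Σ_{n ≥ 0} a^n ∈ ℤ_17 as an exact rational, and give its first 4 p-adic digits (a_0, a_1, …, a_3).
Σ a^n = 1/(1 − a) = 1/1276;  first 4 digits = (1, 10, 10, 4)

v_17(a) = 1 ≥ 1, so the series converges in ℤ_17 to 1/(1 − a) = 1/(1 − (-1275)) = 1/1276. Expand this rational in ℤ_17: compute digits iteratively via d_i = x_i mod 17, x_{i+1} = (x_i − d_i)/17. The first 4 digits are (1, 10, 10, 4).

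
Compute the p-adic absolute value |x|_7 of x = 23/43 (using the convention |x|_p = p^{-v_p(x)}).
|23/43|_7 = 1

Step 1 — compute v_7(x) by factoring powers of 7 out of the numerator and denominator: v_7(23/43) = 0. Step 2 — apply |x|_p = p^{-v_p(x)} = 7^{0} = 1.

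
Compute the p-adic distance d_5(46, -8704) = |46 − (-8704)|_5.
d_5(46, -8704) = 1/625

Step 1 — x − y = 46 − (-8704) = 8750. Step 2 — v_5(8750) = 4 (factor: 8750 = (5^4 · 14); the sign does not affect v_p). Step 3 — |x − y|_5 = 5^{-4} = 1/625.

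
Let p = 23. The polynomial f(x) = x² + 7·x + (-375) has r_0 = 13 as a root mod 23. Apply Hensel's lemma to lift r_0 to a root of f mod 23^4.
r_3 = 243629 (mod 279841)

Hensel: r_{i+1} = r_i − f(r_i)·(f′(r_i))^{-1} mod 23^{i+2}, f′(x) = 2x + 7. Iterate:
  r_0 = 13 (mod 23)
  r_1 = 289 (mod 529)
  r_2 = 289 (mod 12167)
  r_3 = 243629 (mod 279841)
Final: r = 243629 satisfies f(r) ≡ 0 mod 23^4.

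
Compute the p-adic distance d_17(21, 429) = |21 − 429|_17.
d_17(21, 429) = 1/17

Step 1 — x − y = 21 − 429 = -408. Step 2 — v_17(-408) = 1 (factor: -408 = −(17^1 · 24); the sign does not affect v_p). Step 3 — |x − y|_17 = 17^{-1} = 1/17.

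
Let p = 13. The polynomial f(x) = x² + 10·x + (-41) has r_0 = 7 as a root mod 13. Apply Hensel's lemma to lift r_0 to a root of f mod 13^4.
r_3 = 24382 (mod 28561)

Hensel: r_{i+1} = r_i − f(r_i)·(f′(r_i))^{-1} mod 13^{i+2}, f′(x) = 2x + 10. Iterate:
  r_0 = 7 (mod 13)
  r_1 = 46 (mod 169)
  r_2 = 215 (mod 2197)
  r_3 = 24382 (mod 28561)
Final: r = 24382 satisfies f(r) ≡ 0 mod 13^4.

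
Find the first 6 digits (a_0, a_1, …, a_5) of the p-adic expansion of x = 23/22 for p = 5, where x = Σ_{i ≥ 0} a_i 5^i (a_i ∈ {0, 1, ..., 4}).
(a_0, …, a_5) = (4, 1, 4, 3, 4, 2)

v_5(23/22) = 0 (numerator and denominator both coprime to 5), so x ∈ ℤ_5^×. Compute digits iteratively via a_i = x_i mod 5, x_{i+1} = (x_i − a_i)/5, with x_0 = x:
  x_0 = 23/22;  a_0 = 4;  x_1 = (x_0 − 4)/5 = -13/22
  x_1 = -13/22;  a_1 = 1;  x_2 = (x_1 − 1)/5 = -7/22
  x_2 = -7/22;  a_2 = 4;  x_3 = (x_2 − 4)/5 = -19/22
  x_3 = -19/22;  a_3 = 3;  x_4 = (x_3 − 3)/5 = -17/22
  x_4 = -17/22;  a_4 = 4;  x_5 = (x_4 − 4)/5 = -21/22
  x_5 = -21/22;  a_5 = 2;  x_6 = (x_5 − 2)/5 = -13/22
Digits: (4, 1, 4, 3, 4, 2).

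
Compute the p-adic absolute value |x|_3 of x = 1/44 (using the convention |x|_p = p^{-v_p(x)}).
|1/44|_3 = 1

Step 1 — compute v_3(x) by factoring powers of 3 out of the numerator and denominator: v_3(1/44) = 0. Step 2 — apply |x|_p = p^{-v_p(x)} = 3^{0} = 1.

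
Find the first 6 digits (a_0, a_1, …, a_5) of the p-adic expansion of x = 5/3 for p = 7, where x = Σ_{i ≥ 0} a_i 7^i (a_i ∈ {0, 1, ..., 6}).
(a_0, …, a_5) = (4, 2, 2, 2, 2, 2)

v_7(5/3) = 0 (numerator and denominator both coprime to 7), so x ∈ ℤ_7^×. Compute digits iteratively via a_i = x_i mod 7, x_{i+1} = (x_i − a_i)/7, with x_0 = x:
  x_0 = 5/3;  a_0 = 4;  x_1 = (x_0 − 4)/7 = -1/3
  x_1 = -1/3;  a_1 = 2;  x_2 = (x_1 − 2)/7 = -1/3
  x_2 = -1/3;  a_2 = 2;  x_3 = (x_2 − 2)/7 = -1/3
  x_3 = -1/3;  a_3 = 2;  x_4 = (x_3 − 2)/7 = -1/3
  x_4 = -1/3;  a_4 = 2;  x_5 = (x_4 − 2)/7 = -1/3
  x_5 = -1/3;  a_5 = 2;  x_6 = (x_5 − 2)/7 = -1/3
Digits: (4, 2, 2, 2, 2, 2).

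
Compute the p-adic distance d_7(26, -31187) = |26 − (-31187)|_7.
d_7(26, -31187) = 1/2401

Step 1 — x − y = 26 − (-31187) = 31213. Step 2 — v_7(31213) = 4 (factor: 31213 = (7^4 · 13); the sign does not affect v_p). Step 3 — |x − y|_7 = 7^{-4} = 1/2401.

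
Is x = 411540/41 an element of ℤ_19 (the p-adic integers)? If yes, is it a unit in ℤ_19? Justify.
x ∈ ℤ_19 but not a unit; v_19(x) = 3 > 0

ℤ_19 = {x ∈ ℚ_19 : v_19(x) ≥ 0} and ℤ_19^× = {x ∈ ℤ_19 : v_19(x) = 0}. Here v_19(411540/41) = v_19(num) − v_19(den) = 3; compare against these criteria.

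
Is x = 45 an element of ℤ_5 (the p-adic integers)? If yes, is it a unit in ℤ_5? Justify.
x ∈ ℤ_5 but not a unit; v_5(x) = 1 > 0

ℤ_5 = {x ∈ ℚ_5 : v_5(x) ≥ 0} and ℤ_5^× = {x ∈ ℤ_5 : v_5(x) = 0}. Here v_5(45) = v_5(num) − v_5(den) = 1; compare against these criteria.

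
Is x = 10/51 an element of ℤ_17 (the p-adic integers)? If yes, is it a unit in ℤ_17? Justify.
x ∉ ℤ_17 (v_17(x) = -1 < 0)

ℤ_17 = {x ∈ ℚ_17 : v_17(x) ≥ 0} and ℤ_17^× = {x ∈ ℤ_17 : v_17(x) = 0}. Here v_17(10/51) = v_17(num) − v_17(den) = -1; compare against these criteria.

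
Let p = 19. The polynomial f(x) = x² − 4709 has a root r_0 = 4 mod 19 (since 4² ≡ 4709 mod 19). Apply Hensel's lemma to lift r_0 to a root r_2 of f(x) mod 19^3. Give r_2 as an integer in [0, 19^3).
r_2 = 1448 (mod 6859)

Hensel's recurrence: r_{i+1} = r_i − f(r_i)·(f′(r_i))^{-1} mod 19^{i+2}, with f′(x) = 2x. Iterate:
  r_0 = 4 (mod 19)
  r_1 = 4 (mod 361)
  r_2 = 1448 (mod 6859)
Final: r_2 = 1448, and one checks f(r_2) ≡ 0 mod 19^3.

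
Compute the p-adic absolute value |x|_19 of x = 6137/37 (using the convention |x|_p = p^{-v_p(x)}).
|6137/37|_19 = 1/361

Step 1 — compute v_19(x) by factoring powers of 19 out of the numerator and denominator: v_19(6137/37) = 2. Step 2 — apply |x|_p = p^{-v_p(x)} = 19^{-2} = 1/361.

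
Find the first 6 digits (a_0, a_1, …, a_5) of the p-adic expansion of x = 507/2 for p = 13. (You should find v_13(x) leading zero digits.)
(a_0, …, a_5) = (0, 0, 8, 6, 6, 6)

v_13(507/2) = 2, so a_0 = ... = a_1 = 0. Factor out: x = 13^2 · u with u = 3/2 a unit in ℤ_13. Expand u iteratively via a_{v+i} = u_i mod 13, u_{i+1} = (u_i − a_{v+i})/13:
  u_0 = 3/2;  a_2 = 8;  u_1 = (u_0 − 8)/13 = -1/2
  u_1 = -1/2;  a_3 = 6;  u_2 = (u_1 − 6)/13 = -1/2
  u_2 = -1/2;  a_4 = 6;  u_3 = (u_2 − 6)/13 = -1/2
  u_3 = -1/2;  a_5 = 6;  u_4 = (u_3 − 6)/13 = -1/2
Digits: (0, 0, 8, 6, 6, 6).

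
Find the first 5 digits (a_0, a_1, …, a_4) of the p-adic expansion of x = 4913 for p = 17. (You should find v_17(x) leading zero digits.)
(a_0, …, a_4) = (0, 0, 0, 1, 0)

v_17(4913) = 3, so a_0 = ... = a_2 = 0. Factor out: x = 17^3 · u with u = 1 a unit in ℤ_17. Expand u iteratively via a_{v+i} = u_i mod 17, u_{i+1} = (u_i − a_{v+i})/17:
  u_0 = 1;  a_3 = 1;  u_1 = (u_0 − 1)/17 = 0
  u_1 = 0;  a_4 = 0;  u_2 = (u_1 − 0)/17 = 0
Digits: (0, 0, 0, 1, 0).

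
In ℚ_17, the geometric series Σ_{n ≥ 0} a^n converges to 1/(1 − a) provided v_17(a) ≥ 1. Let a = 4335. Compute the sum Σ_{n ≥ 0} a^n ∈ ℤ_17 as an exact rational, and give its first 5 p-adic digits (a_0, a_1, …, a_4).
Σ a^n = 1/(1 − a) = -1/4334;  first 5 digits = (1, 0, 15, 0, 4)

v_17(a) = 2 ≥ 1, so the series converges in ℤ_17 to 1/(1 − a) = 1/(1 − 4335) = -1/4334. Expand this rational in ℤ_17: compute digits iteratively via d_i = x_i mod 17, x_{i+1} = (x_i − d_i)/17. The first 5 digits are (1, 0, 15, 0, 4).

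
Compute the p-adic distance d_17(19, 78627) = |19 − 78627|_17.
d_17(19, 78627) = 1/4913

Step 1 — x − y = 19 − 78627 = -78608. Step 2 — v_17(-78608) = 3 (factor: -78608 = −(17^3 · 16); the sign does not affect v_p). Step 3 — |x − y|_17 = 17^{-3} = 1/4913.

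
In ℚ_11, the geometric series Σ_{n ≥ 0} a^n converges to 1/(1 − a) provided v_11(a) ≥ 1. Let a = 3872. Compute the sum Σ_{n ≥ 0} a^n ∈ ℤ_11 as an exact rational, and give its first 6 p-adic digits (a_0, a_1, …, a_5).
Σ a^n = 1/(1 − a) = -1/3871;  first 6 digits = (1, 0, 10, 2, 1, 5)

v_11(a) = 2 ≥ 1, so the series converges in ℤ_11 to 1/(1 − a) = 1/(1 − 3872) = -1/3871. Expand this rational in ℤ_11: compute digits iteratively via d_i = x_i mod 11, x_{i+1} = (x_i − d_i)/11. The first 6 digits are (1, 0, 10, 2, 1, 5).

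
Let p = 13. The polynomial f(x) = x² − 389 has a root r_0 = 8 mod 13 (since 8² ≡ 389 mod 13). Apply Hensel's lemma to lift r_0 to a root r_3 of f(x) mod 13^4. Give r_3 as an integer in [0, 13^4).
r_3 = 21692 (mod 28561)

Hensel's recurrence: r_{i+1} = r_i − f(r_i)·(f′(r_i))^{-1} mod 13^{i+2}, with f′(x) = 2x. Iterate:
  r_0 = 8 (mod 13)
  r_1 = 60 (mod 169)
  r_2 = 1919 (mod 2197)
  r_3 = 21692 (mod 28561)
Final: r_3 = 21692, and one checks f(r_3) ≡ 0 mod 13^4.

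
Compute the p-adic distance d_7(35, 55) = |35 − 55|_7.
d_7(35, 55) = 1

Step 1 — x − y = 35 − 55 = -20. Step 2 — v_7(-20) = 0 (factor: -20 = −(7^0 · 20); the sign does not affect v_p). Step 3 — |x − y|_7 = 7^{0} = 1.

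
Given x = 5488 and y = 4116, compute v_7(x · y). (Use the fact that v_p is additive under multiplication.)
v_7(22588608) = 6

v_p(x) = 3 (factor: 5488 = 7^3 · 16); v_p(y) = 3 (factor: 4116 = 7^3 · 12). Additivity: v_p(xy) = v_p(x) + v_p(y) = 3 + 3 = 6. (Direct check: xy = 22588608 = 7^6 · (192).)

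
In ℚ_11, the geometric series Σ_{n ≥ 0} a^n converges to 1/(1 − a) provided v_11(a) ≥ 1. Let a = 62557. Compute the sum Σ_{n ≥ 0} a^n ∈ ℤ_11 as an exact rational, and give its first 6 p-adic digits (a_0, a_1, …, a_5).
Σ a^n = 1/(1 − a) = -1/62556;  first 6 digits = (1, 0, 0, 3, 4, 0)

v_11(a) = 3 ≥ 1, so the series converges in ℤ_11 to 1/(1 − a) = 1/(1 − 62557) = -1/62556. Expand this rational in ℤ_11: compute digits iteratively via d_i = x_i mod 11, x_{i+1} = (x_i − d_i)/11. The first 6 digits are (1, 0, 0, 3, 4, 0).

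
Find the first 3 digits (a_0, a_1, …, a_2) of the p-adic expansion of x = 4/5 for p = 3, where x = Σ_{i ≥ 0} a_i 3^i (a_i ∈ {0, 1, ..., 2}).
(a_0, …, a_2) = (2, 2, 1)

v_3(4/5) = 0 (numerator and denominator both coprime to 3), so x ∈ ℤ_3^×. Compute digits iteratively via a_i = x_i mod 3, x_{i+1} = (x_i − a_i)/3, with x_0 = x:
  x_0 = 4/5;  a_0 = 2;  x_1 = (x_0 − 2)/3 = -2/5
  x_1 = -2/5;  a_1 = 2;  x_2 = (x_1 − 2)/3 = -4/5
  x_2 = -4/5;  a_2 = 1;  x_3 = (x_2 − 1)/3 = -3/5
Digits: (2, 2, 1).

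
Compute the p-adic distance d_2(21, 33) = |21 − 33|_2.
d_2(21, 33) = 1/4

Step 1 — x − y = 21 − 33 = -12. Step 2 — v_2(-12) = 2 (factor: -12 = −(2^2 · 3); the sign does not affect v_p). Step 3 — |x − y|_2 = 2^{-2} = 1/4.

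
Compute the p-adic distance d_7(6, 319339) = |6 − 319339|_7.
d_7(6, 319339) = 1/16807

Step 1 — x − y = 6 − 319339 = -319333. Step 2 — v_7(-319333) = 5 (factor: -319333 = −(7^5 · 19); the sign does not affect v_p). Step 3 — |x − y|_7 = 7^{-5} = 1/16807.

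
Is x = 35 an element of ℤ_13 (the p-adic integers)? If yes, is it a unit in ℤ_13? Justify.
x ∈ ℤ_13^× (unit); v_13(x) = 0

ℤ_13 = {x ∈ ℚ_13 : v_13(x) ≥ 0} and ℤ_13^× = {x ∈ ℤ_13 : v_13(x) = 0}. Here v_13(35) = v_13(num) − v_13(den) = 0; compare against these criteria.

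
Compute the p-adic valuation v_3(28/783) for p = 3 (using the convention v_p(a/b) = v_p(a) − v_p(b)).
v_3(28/783) = -3

Factor powers of 3 from the numerator and denominator of the reduced fraction: 28 = 3^0 · 28 and 783 = 3^3 · 29. Apply v_p(a/b) = v_p(a) − v_p(b): v_3(28/783) = 0 − 3 = -3.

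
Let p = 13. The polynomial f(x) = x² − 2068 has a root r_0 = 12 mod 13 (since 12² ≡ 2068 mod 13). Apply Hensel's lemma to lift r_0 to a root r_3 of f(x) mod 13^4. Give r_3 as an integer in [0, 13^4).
r_3 = 9866 (mod 28561)

Hensel's recurrence: r_{i+1} = r_i − f(r_i)·(f′(r_i))^{-1} mod 13^{i+2}, with f′(x) = 2x. Iterate:
  r_0 = 12 (mod 13)
  r_1 = 64 (mod 169)
  r_2 = 1078 (mod 2197)
  r_3 = 9866 (mod 28561)
Final: r_3 = 9866, and one checks f(r_3) ≡ 0 mod 13^4.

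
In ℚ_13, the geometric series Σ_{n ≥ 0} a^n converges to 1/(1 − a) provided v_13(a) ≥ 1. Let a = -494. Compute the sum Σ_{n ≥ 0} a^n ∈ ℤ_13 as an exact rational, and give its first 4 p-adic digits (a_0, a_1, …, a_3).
Σ a^n = 1/(1 − a) = 1/495;  first 4 digits = (1, 1, 11, 7)

v_13(a) = 1 ≥ 1, so the series converges in ℤ_13 to 1/(1 − a) = 1/(1 − (-494)) = 1/495. Expand this rational in ℤ_13: compute digits iteratively via d_i = x_i mod 13, x_{i+1} = (x_i − d_i)/13. The first 4 digits are (1, 1, 11, 7).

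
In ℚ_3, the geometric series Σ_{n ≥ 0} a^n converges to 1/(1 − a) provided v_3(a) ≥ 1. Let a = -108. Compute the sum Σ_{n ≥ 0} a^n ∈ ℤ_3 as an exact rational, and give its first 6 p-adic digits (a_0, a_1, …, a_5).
Σ a^n = 1/(1 − a) = 1/109;  first 6 digits = (1, 0, 0, 2, 1, 2)

v_3(a) = 3 ≥ 1, so the series converges in ℤ_3 to 1/(1 − a) = 1/(1 − (-108)) = 1/109. Expand this rational in ℤ_3: compute digits iteratively via d_i = x_i mod 3, x_{i+1} = (x_i − d_i)/3. The first 6 digits are (1, 0, 0, 2, 1, 2).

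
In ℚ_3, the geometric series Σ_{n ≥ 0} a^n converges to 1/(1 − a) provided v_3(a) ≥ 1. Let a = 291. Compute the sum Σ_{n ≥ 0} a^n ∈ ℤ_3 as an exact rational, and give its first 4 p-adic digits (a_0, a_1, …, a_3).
Σ a^n = 1/(1 − a) = -1/290;  first 4 digits = (1, 1, 0, 1)

v_3(a) = 1 ≥ 1, so the series converges in ℤ_3 to 1/(1 − a) = 1/(1 − 291) = -1/290. Expand this rational in ℤ_3: compute digits iteratively via d_i = x_i mod 3, x_{i+1} = (x_i − d_i)/3. The first 4 digits are (1, 1, 0, 1).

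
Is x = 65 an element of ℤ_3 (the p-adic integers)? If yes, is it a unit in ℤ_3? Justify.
x ∈ ℤ_3^× (unit); v_3(x) = 0

ℤ_3 = {x ∈ ℚ_3 : v_3(x) ≥ 0} and ℤ_3^× = {x ∈ ℤ_3 : v_3(x) = 0}. Here v_3(65) = v_3(num) − v_3(den) = 0; compare against these criteria.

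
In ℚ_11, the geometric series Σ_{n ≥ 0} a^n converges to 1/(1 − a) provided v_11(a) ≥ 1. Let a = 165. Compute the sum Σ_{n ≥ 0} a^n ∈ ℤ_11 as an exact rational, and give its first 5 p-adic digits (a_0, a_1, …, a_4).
Σ a^n = 1/(1 − a) = -1/164;  first 5 digits = (1, 4, 6, 7, 3)

v_11(a) = 1 ≥ 1, so the series converges in ℤ_11 to 1/(1 − a) = 1/(1 − 165) = -1/164. Expand this rational in ℤ_11: compute digits iteratively via d_i = x_i mod 11, x_{i+1} = (x_i − d_i)/11. The first 5 digits are (1, 4, 6, 7, 3).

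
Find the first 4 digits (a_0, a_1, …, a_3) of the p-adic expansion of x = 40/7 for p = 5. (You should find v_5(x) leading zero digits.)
(a_0, …, a_3) = (0, 4, 3, 0)

v_5(40/7) = 1, so a_0 = ... = a_0 = 0. Factor out: x = 5^1 · u with u = 8/7 a unit in ℤ_5. Expand u iteratively via a_{v+i} = u_i mod 5, u_{i+1} = (u_i − a_{v+i})/5:
  u_0 = 8/7;  a_1 = 4;  u_1 = (u_0 − 4)/5 = -4/7
  u_1 = -4/7;  a_2 = 3;  u_2 = (u_1 − 3)/5 = -5/7
  u_2 = -5/7;  a_3 = 0;  u_3 = (u_2 − 0)/5 = -1/7
Digits: (0, 4, 3, 0).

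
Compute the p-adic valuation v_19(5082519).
v_19(5082519) = 4

v_19(n) is the largest exponent k such that 19^k divides n. Factor out: 5082519 = 19^4 · 39. (Sign doesn't affect v_p.) So v_19(5082519) = 4.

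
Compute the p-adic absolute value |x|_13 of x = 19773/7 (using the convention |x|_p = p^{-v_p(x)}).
|19773/7|_13 = 1/2197

Step 1 — compute v_13(x) by factoring powers of 13 out of the numerator and denominator: v_13(19773/7) = 3. Step 2 — apply |x|_p = p^{-v_p(x)} = 13^{-3} = 1/2197.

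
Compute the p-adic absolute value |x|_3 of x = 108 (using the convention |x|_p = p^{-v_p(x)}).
|108|_3 = 1/27

Step 1 — compute v_3(x) by factoring powers of 3 out of the numerator and denominator: v_3(108) = 3. Step 2 — apply |x|_p = p^{-v_p(x)} = 3^{-3} = 1/27.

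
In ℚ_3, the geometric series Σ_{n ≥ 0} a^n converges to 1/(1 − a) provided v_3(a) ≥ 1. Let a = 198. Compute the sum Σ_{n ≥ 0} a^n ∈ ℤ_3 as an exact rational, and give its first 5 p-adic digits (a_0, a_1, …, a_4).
Σ a^n = 1/(1 − a) = -1/197;  first 5 digits = (1, 0, 1, 1, 0)

v_3(a) = 2 ≥ 1, so the series converges in ℤ_3 to 1/(1 − a) = 1/(1 − 198) = -1/197. Expand this rational in ℤ_3: compute digits iteratively via d_i = x_i mod 3, x_{i+1} = (x_i − d_i)/3. The first 5 digits are (1, 0, 1, 1, 0).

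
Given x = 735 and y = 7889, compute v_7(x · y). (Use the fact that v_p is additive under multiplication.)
v_7(5798415) = 5

v_p(x) = 2 (factor: 735 = 7^2 · 15); v_p(y) = 3 (factor: 7889 = 7^3 · 23). Additivity: v_p(xy) = v_p(x) + v_p(y) = 2 + 3 = 5. (Direct check: xy = 5798415 = 7^5 · (345).)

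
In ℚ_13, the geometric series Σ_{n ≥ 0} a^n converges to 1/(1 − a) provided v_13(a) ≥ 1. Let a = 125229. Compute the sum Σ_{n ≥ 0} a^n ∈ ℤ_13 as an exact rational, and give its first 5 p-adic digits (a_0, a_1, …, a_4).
Σ a^n = 1/(1 − a) = -1/125228;  first 5 digits = (1, 0, 0, 5, 4)

v_13(a) = 3 ≥ 1, so the series converges in ℤ_13 to 1/(1 − a) = 1/(1 − 125229) = -1/125228. Expand this rational in ℤ_13: compute digits iteratively via d_i = x_i mod 13, x_{i+1} = (x_i − d_i)/13. The first 5 digits are (1, 0, 0, 5, 4).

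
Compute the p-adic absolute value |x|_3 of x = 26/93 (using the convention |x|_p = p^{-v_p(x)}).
|26/93|_3 = 3

Step 1 — compute v_3(x) by factoring powers of 3 out of the numerator and denominator: v_3(26/93) = -1. Step 2 — apply |x|_p = p^{-v_p(x)} = 3^{1} = 3.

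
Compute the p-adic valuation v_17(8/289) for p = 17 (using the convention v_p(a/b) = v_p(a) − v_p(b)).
v_17(8/289) = -2

Factor powers of 17 from the numerator and denominator of the reduced fraction: 8 = 17^0 · 8 and 289 = 17^2 · 1. Apply v_p(a/b) = v_p(a) − v_p(b): v_17(8/289) = 0 − 2 = -2.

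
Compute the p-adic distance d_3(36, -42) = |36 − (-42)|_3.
d_3(36, -42) = 1/3

Step 1 — x − y = 36 − (-42) = 78. Step 2 — v_3(78) = 1 (factor: 78 = (3^1 · 26); the sign does not affect v_p). Step 3 — |x − y|_3 = 3^{-1} = 1/3.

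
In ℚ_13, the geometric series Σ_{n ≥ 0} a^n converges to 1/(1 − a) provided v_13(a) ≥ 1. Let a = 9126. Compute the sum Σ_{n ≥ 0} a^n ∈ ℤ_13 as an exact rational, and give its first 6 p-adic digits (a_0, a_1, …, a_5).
Σ a^n = 1/(1 − a) = -1/9125;  first 6 digits = (1, 0, 2, 4, 4, 3)

v_13(a) = 2 ≥ 1, so the series converges in ℤ_13 to 1/(1 − a) = 1/(1 − 9126) = -1/9125. Expand this rational in ℤ_13: compute digits iteratively via d_i = x_i mod 13, x_{i+1} = (x_i − d_i)/13. The first 6 digits are (1, 0, 2, 4, 4, 3).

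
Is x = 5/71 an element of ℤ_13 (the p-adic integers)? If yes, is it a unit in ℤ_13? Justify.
x ∈ ℤ_13^× (unit); v_13(x) = 0

ℤ_13 = {x ∈ ℚ_13 : v_13(x) ≥ 0} and ℤ_13^× = {x ∈ ℤ_13 : v_13(x) = 0}. Here v_13(5/71) = v_13(num) − v_13(den) = 0; compare against these criteria.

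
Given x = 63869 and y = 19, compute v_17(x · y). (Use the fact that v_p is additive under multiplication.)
v_17(1213511) = 3

v_p(x) = 3 (factor: 63869 = 17^3 · 13); v_p(y) = 0 (factor: 19 = 17^0 · 19). Additivity: v_p(xy) = v_p(x) + v_p(y) = 3 + 0 = 3. (Direct check: xy = 1213511 = 17^3 · (247).)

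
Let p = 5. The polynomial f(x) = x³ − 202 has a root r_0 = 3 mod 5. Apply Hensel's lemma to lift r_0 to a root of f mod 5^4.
r_3 = 403 (mod 625)

Hensel: r_{i+1} = r_i − f(r_i)/f′(r_i) mod 5^{i+2}, where f′(x) = 3x². Iterate:
  r_0 = 3 (mod 5)
  r_1 = 3 (mod 25)
  r_2 = 28 (mod 125)
  r_3 = 403 (mod 625)
Final: r = 403 with f(r) ≡ 0 mod 5^4.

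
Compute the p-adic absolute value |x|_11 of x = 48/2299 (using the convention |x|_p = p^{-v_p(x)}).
|48/2299|_11 = 121

Step 1 — compute v_11(x) by factoring powers of 11 out of the numerator and denominator: v_11(48/2299) = -2. Step 2 — apply |x|_p = p^{-v_p(x)} = 11^{2} = 121.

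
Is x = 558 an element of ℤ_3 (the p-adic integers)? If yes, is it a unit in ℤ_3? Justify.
x ∈ ℤ_3 but not a unit; v_3(x) = 2 > 0

ℤ_3 = {x ∈ ℚ_3 : v_3(x) ≥ 0} and ℤ_3^× = {x ∈ ℤ_3 : v_3(x) = 0}. Here v_3(558) = v_3(num) − v_3(den) = 2; compare against these criteria.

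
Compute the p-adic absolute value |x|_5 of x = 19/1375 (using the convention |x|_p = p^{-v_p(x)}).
|19/1375|_5 = 125

Step 1 — compute v_5(x) by factoring powers of 5 out of the numerator and denominator: v_5(19/1375) = -3. Step 2 — apply |x|_p = p^{-v_p(x)} = 5^{3} = 125.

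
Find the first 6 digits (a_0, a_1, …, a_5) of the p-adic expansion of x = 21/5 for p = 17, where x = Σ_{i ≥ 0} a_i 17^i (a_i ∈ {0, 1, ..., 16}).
(a_0, …, a_5) = (11, 3, 10, 13, 6, 3)

v_17(21/5) = 0 (numerator and denominator both coprime to 17), so x ∈ ℤ_17^×. Compute digits iteratively via a_i = x_i mod 17, x_{i+1} = (x_i − a_i)/17, with x_0 = x:
  x_0 = 21/5;  a_0 = 11;  x_1 = (x_0 − 11)/17 = -2/5
  x_1 = -2/5;  a_1 = 3;  x_2 = (x_1 − 3)/17 = -1/5
  x_2 = -1/5;  a_2 = 10;  x_3 = (x_2 − 10)/17 = -3/5
  x_3 = -3/5;  a_3 = 13;  x_4 = (x_3 − 13)/17 = -4/5
  x_4 = -4/5;  a_4 = 6;  x_5 = (x_4 − 6)/17 = -2/5
  x_5 = -2/5;  a_5 = 3;  x_6 = (x_5 − 3)/17 = -1/5
Digits: (11, 3, 10, 13, 6, 3).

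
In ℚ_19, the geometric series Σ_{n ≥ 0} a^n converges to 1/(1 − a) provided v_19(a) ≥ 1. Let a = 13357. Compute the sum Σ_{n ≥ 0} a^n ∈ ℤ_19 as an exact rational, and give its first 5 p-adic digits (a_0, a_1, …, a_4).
Σ a^n = 1/(1 − a) = -1/13356;  first 5 digits = (1, 0, 18, 1, 1)

v_19(a) = 2 ≥ 1, so the series converges in ℤ_19 to 1/(1 − a) = 1/(1 − 13357) = -1/13356. Expand this rational in ℤ_19: compute digits iteratively via d_i = x_i mod 19, x_{i+1} = (x_i − d_i)/19. The first 5 digits are (1, 0, 18, 1, 1).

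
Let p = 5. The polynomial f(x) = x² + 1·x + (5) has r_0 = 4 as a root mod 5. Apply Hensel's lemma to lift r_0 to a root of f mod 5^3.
r_2 = 29 (mod 125)

Hensel: r_{i+1} = r_i − f(r_i)·(f′(r_i))^{-1} mod 5^{i+2}, f′(x) = 2x + 1. Iterate:
  r_0 = 4 (mod 5)
  r_1 = 4 (mod 25)
  r_2 = 29 (mod 125)
Final: r = 29 satisfies f(r) ≡ 0 mod 5^3.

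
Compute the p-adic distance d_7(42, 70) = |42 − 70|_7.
d_7(42, 70) = 1/7

Step 1 — x − y = 42 − 70 = -28. Step 2 — v_7(-28) = 1 (factor: -28 = −(7^1 · 4); the sign does not affect v_p). Step 3 — |x − y|_7 = 7^{-1} = 1/7.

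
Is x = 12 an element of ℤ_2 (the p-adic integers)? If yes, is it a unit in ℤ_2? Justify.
x ∈ ℤ_2 but not a unit; v_2(x) = 2 > 0

ℤ_2 = {x ∈ ℚ_2 : v_2(x) ≥ 0} and ℤ_2^× = {x ∈ ℤ_2 : v_2(x) = 0}. Here v_2(12) = v_2(num) − v_2(den) = 2; compare against these criteria.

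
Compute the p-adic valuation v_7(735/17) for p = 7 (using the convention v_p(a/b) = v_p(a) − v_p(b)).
v_7(735/17) = 2

Factor powers of 7 from the numerator and denominator of the reduced fraction: 735 = 7^2 · 15 and 17 = 7^0 · 17. Apply v_p(a/b) = v_p(a) − v_p(b): v_7(735/17) = 2 − 0 = 2.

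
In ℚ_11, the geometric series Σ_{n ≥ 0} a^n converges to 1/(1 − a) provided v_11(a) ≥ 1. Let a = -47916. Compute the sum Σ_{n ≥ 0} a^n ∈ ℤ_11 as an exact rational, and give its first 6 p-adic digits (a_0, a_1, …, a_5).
Σ a^n = 1/(1 − a) = 1/47917;  first 6 digits = (1, 0, 0, 8, 7, 10)

v_11(a) = 3 ≥ 1, so the series converges in ℤ_11 to 1/(1 − a) = 1/(1 − (-47916)) = 1/47917. Expand this rational in ℤ_11: compute digits iteratively via d_i = x_i mod 11, x_{i+1} = (x_i − d_i)/11. The first 6 digits are (1, 0, 0, 8, 7, 10).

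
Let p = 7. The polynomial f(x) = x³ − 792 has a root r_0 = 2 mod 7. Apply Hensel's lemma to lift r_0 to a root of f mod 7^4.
r_3 = 1668 (mod 2401)

Hensel: r_{i+1} = r_i − f(r_i)/f′(r_i) mod 7^{i+2}, where f′(x) = 3x². Iterate:
  r_0 = 2 (mod 7)
  r_1 = 2 (mod 49)
  r_2 = 296 (mod 343)
  r_3 = 1668 (mod 2401)
Final: r = 1668 with f(r) ≡ 0 mod 7^4.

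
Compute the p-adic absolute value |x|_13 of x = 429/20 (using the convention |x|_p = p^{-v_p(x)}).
|429/20|_13 = 1/13

Step 1 — compute v_13(x) by factoring powers of 13 out of the numerator and denominator: v_13(429/20) = 1. Step 2 — apply |x|_p = p^{-v_p(x)} = 13^{-1} = 1/13.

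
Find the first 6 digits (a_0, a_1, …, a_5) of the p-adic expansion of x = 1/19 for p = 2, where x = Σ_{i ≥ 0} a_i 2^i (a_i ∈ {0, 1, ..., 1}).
(a_0, …, a_5) = (1, 1, 0, 1, 1, 0)

v_2(1/19) = 0 (numerator and denominator both coprime to 2), so x ∈ ℤ_2^×. Compute digits iteratively via a_i = x_i mod 2, x_{i+1} = (x_i − a_i)/2, with x_0 = x:
  x_0 = 1/19;  a_0 = 1;  x_1 = (x_0 − 1)/2 = -9/19
  x_1 = -9/19;  a_1 = 1;  x_2 = (x_1 − 1)/2 = -14/19
  x_2 = -14/19;  a_2 = 0;  x_3 = (x_2 − 0)/2 = -7/19
  x_3 = -7/19;  a_3 = 1;  x_4 = (x_3 − 1)/2 = -13/19
  x_4 = -13/19;  a_4 = 1;  x_5 = (x_4 − 1)/2 = -16/19
  x_5 = -16/19;  a_5 = 0;  x_6 = (x_5 − 0)/2 = -8/19
Digits: (1, 1, 0, 1, 1, 0).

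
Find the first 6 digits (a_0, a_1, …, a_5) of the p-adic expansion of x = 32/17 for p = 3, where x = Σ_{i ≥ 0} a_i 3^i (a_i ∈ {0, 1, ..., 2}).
(a_0, …, a_5) = (1, 1, 1, 1, 2, 2)

v_3(32/17) = 0 (numerator and denominator both coprime to 3), so x ∈ ℤ_3^×. Compute digits iteratively via a_i = x_i mod 3, x_{i+1} = (x_i − a_i)/3, with x_0 = x:
  x_0 = 32/17;  a_0 = 1;  x_1 = (x_0 − 1)/3 = 5/17
  x_1 = 5/17;  a_1 = 1;  x_2 = (x_1 − 1)/3 = -4/17
  x_2 = -4/17;  a_2 = 1;  x_3 = (x_2 − 1)/3 = -7/17
  x_3 = -7/17;  a_3 = 1;  x_4 = (x_3 − 1)/3 = -8/17
  x_4 = -8/17;  a_4 = 2;  x_5 = (x_4 − 2)/3 = -14/17
  x_5 = -14/17;  a_5 = 2;  x_6 = (x_5 − 2)/3 = -16/17
Digits: (1, 1, 1, 1, 2, 2).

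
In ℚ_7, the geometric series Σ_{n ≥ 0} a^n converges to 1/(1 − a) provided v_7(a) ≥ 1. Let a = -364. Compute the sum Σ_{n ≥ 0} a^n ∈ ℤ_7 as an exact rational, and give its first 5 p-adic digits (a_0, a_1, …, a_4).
Σ a^n = 1/(1 − a) = 1/365;  first 5 digits = (1, 4, 1, 1, 6)

v_7(a) = 1 ≥ 1, so the series converges in ℤ_7 to 1/(1 − a) = 1/(1 − (-364)) = 1/365. Expand this rational in ℤ_7: compute digits iteratively via d_i = x_i mod 7, x_{i+1} = (x_i − d_i)/7. The first 5 digits are (1, 4, 1, 1, 6).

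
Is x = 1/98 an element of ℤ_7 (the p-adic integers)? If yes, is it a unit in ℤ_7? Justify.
x ∉ ℤ_7 (v_7(x) = -2 < 0)

ℤ_7 = {x ∈ ℚ_7 : v_7(x) ≥ 0} and ℤ_7^× = {x ∈ ℤ_7 : v_7(x) = 0}. Here v_7(1/98) = v_7(num) − v_7(den) = -2; compare against these criteria.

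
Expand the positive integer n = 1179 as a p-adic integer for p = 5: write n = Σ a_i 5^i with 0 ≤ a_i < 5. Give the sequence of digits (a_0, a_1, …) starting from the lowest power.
(a_0, a_1, …) = (4, 0, 2, 4, 1)

Repeated division by 5 gives the digits low-to-high: 1179 = 4 + 2·5^2 + 4·5^3 + 1·5^4. Digit sequence: (4, 0, 2, 4, 1).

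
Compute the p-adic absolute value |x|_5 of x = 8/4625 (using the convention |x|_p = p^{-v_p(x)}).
|8/4625|_5 = 125

Step 1 — compute v_5(x) by factoring powers of 5 out of the numerator and denominator: v_5(8/4625) = -3. Step 2 — apply |x|_p = p^{-v_p(x)} = 5^{3} = 125.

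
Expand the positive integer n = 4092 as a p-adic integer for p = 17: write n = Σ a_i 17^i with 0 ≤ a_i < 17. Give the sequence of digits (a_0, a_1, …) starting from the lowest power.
(a_0, a_1, …) = (12, 2, 14)

Repeated division by 17 gives the digits low-to-high: 4092 = 12 + 2·17^1 + 14·17^2. Digit sequence: (12, 2, 14).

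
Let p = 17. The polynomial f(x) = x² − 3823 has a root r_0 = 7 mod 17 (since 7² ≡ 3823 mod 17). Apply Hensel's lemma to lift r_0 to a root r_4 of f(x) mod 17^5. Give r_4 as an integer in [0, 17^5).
r_4 = 60595 (mod 1419857)

Hensel's recurrence: r_{i+1} = r_i − f(r_i)·(f′(r_i))^{-1} mod 17^{i+2}, with f′(x) = 2x. Iterate:
  r_0 = 7 (mod 17)
  r_1 = 194 (mod 289)
  r_2 = 1639 (mod 4913)
  r_3 = 60595 (mod 83521)
  r_4 = 60595 (mod 1419857)
Final: r_4 = 60595, and one checks f(r_4) ≡ 0 mod 17^5.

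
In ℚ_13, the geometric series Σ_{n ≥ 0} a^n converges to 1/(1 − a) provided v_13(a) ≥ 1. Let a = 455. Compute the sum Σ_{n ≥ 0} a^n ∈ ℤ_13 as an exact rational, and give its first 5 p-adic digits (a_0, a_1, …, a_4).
Σ a^n = 1/(1 − a) = -1/454;  first 5 digits = (1, 9, 5, 4, 12)

v_13(a) = 1 ≥ 1, so the series converges in ℤ_13 to 1/(1 − a) = 1/(1 − 455) = -1/454. Expand this rational in ℤ_13: compute digits iteratively via d_i = x_i mod 13, x_{i+1} = (x_i − d_i)/13. The first 5 digits are (1, 9, 5, 4, 12).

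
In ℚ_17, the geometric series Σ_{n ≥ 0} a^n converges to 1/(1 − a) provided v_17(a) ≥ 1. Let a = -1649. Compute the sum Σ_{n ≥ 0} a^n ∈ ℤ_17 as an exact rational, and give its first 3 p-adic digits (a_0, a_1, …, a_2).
Σ a^n = 1/(1 − a) = 1/1650;  first 3 digits = (1, 5, 2)

v_17(a) = 1 ≥ 1, so the series converges in ℤ_17 to 1/(1 − a) = 1/(1 − (-1649)) = 1/1650. Expand this rational in ℤ_17: compute digits iteratively via d_i = x_i mod 17, x_{i+1} = (x_i − d_i)/17. The first 3 digits are (1, 5, 2).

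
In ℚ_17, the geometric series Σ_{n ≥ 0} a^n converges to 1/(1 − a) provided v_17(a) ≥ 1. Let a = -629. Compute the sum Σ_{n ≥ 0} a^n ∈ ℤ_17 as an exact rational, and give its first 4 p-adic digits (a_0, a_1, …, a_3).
Σ a^n = 1/(1 − a) = 1/630;  first 4 digits = (1, 14, 6, 2)

v_17(a) = 1 ≥ 1, so the series converges in ℤ_17 to 1/(1 − a) = 1/(1 − (-629)) = 1/630. Expand this rational in ℤ_17: compute digits iteratively via d_i = x_i mod 17, x_{i+1} = (x_i − d_i)/17. The first 4 digits are (1, 14, 6, 2).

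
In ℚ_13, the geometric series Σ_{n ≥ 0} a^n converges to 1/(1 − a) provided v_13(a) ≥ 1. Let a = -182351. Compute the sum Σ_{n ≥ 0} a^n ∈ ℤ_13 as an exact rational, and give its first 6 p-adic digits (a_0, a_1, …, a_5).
Σ a^n = 1/(1 − a) = 1/182352;  first 6 digits = (1, 0, 0, 8, 6, 12)

v_13(a) = 3 ≥ 1, so the series converges in ℤ_13 to 1/(1 − a) = 1/(1 − (-182351)) = 1/182352. Expand this rational in ℤ_13: compute digits iteratively via d_i = x_i mod 13, x_{i+1} = (x_i − d_i)/13. The first 6 digits are (1, 0, 0, 8, 6, 12).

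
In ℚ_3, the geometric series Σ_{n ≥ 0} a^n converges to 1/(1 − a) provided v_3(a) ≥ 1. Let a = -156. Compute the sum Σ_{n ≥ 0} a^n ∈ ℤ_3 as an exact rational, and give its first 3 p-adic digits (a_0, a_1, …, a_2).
Σ a^n = 1/(1 − a) = 1/157;  first 3 digits = (1, 2, 1)

v_3(a) = 1 ≥ 1, so the series converges in ℤ_3 to 1/(1 − a) = 1/(1 − (-156)) = 1/157. Expand this rational in ℤ_3: compute digits iteratively via d_i = x_i mod 3, x_{i+1} = (x_i − d_i)/3. The first 3 digits are (1, 2, 1).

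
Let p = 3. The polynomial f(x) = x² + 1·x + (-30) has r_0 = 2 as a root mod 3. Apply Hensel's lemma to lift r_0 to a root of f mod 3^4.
r_3 = 5 (mod 81)

Hensel: r_{i+1} = r_i − f(r_i)·(f′(r_i))^{-1} mod 3^{i+2}, f′(x) = 2x + 1. Iterate:
  r_0 = 2 (mod 3)
  r_1 = 5 (mod 9)
  r_2 = 5 (mod 27)
  r_3 = 5 (mod 81)
Final: r = 5 satisfies f(r) ≡ 0 mod 3^4.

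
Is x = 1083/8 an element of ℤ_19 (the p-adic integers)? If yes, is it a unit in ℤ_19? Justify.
x ∈ ℤ_19 but not a unit; v_19(x) = 2 > 0

ℤ_19 = {x ∈ ℚ_19 : v_19(x) ≥ 0} and ℤ_19^× = {x ∈ ℤ_19 : v_19(x) = 0}. Here v_19(1083/8) = v_19(num) − v_19(den) = 2; compare against these criteria.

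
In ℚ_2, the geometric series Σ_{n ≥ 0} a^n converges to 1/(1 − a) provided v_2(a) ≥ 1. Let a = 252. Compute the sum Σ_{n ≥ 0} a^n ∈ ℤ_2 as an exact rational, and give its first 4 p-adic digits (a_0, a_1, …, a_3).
Σ a^n = 1/(1 − a) = -1/251;  first 4 digits = (1, 0, 1, 1)

v_2(a) = 2 ≥ 1, so the series converges in ℤ_2 to 1/(1 − a) = 1/(1 − 252) = -1/251. Expand this rational in ℤ_2: compute digits iteratively via d_i = x_i mod 2, x_{i+1} = (x_i − d_i)/2. The first 4 digits are (1, 0, 1, 1).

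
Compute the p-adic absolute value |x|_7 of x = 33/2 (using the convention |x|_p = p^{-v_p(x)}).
|33/2|_7 = 1

Step 1 — compute v_7(x) by factoring powers of 7 out of the numerator and denominator: v_7(33/2) = 0. Step 2 — apply |x|_p = p^{-v_p(x)} = 7^{0} = 1.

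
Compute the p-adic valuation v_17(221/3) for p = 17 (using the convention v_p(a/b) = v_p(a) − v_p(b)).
v_17(221/3) = 1

Factor powers of 17 from the numerator and denominator of the reduced fraction: 221 = 17^1 · 13 and 3 = 17^0 · 3. Apply v_p(a/b) = v_p(a) − v_p(b): v_17(221/3) = 1 − 0 = 1.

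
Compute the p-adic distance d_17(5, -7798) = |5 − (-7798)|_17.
d_17(5, -7798) = 1/289

Step 1 — x − y = 5 − (-7798) = 7803. Step 2 — v_17(7803) = 2 (factor: 7803 = (17^2 · 27); the sign does not affect v_p). Step 3 — |x − y|_17 = 17^{-2} = 1/289.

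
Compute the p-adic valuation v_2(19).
v_2(19) = 0

v_2(n) is the largest exponent k such that 2^k divides n. Factor out: 19 = 2^0 · 19. (Sign doesn't affect v_p.) So v_2(19) = 0.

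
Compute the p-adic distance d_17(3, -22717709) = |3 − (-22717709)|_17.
d_17(3, -22717709) = 1/1419857

Step 1 — x − y = 3 − (-22717709) = 22717712. Step 2 — v_17(22717712) = 5 (factor: 22717712 = (17^5 · 16); the sign does not affect v_p). Step 3 — |x − y|_17 = 17^{-5} = 1/1419857.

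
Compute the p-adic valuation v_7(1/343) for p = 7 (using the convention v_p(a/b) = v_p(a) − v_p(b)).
v_7(1/343) = -3

Factor powers of 7 from the numerator and denominator of the reduced fraction: 1 = 7^0 · 1 and 343 = 7^3 · 1. Apply v_p(a/b) = v_p(a) − v_p(b): v_7(1/343) = 0 − 3 = -3.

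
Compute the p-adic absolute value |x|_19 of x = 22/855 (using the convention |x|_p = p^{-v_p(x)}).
|22/855|_19 = 19

Step 1 — compute v_19(x) by factoring powers of 19 out of the numerator and denominator: v_19(22/855) = -1. Step 2 — apply |x|_p = p^{-v_p(x)} = 19^{1} = 19.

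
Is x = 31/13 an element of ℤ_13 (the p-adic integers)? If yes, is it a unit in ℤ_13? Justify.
x ∉ ℤ_13 (v_13(x) = -1 < 0)

ℤ_13 = {x ∈ ℚ_13 : v_13(x) ≥ 0} and ℤ_13^× = {x ∈ ℤ_13 : v_13(x) = 0}. Here v_13(31/13) = v_13(num) − v_13(den) = -1; compare against these criteria.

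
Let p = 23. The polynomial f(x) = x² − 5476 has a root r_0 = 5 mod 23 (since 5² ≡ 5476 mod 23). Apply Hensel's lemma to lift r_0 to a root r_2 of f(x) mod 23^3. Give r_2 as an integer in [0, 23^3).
r_2 = 74 (mod 12167)

Hensel's recurrence: r_{i+1} = r_i − f(r_i)·(f′(r_i))^{-1} mod 23^{i+2}, with f′(x) = 2x. Iterate:
  r_0 = 5 (mod 23)
  r_1 = 74 (mod 529)
  r_2 = 74 (mod 12167)
Final: r_2 = 74, and one checks f(r_2) ≡ 0 mod 23^3.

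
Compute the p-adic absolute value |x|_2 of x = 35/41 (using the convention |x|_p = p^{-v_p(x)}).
|35/41|_2 = 1

Step 1 — compute v_2(x) by factoring powers of 2 out of the numerator and denominator: v_2(35/41) = 0. Step 2 — apply |x|_p = p^{-v_p(x)} = 2^{0} = 1.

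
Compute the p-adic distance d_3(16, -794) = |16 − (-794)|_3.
d_3(16, -794) = 1/81

Step 1 — x − y = 16 − (-794) = 810. Step 2 — v_3(810) = 4 (factor: 810 = (3^4 · 10); the sign does not affect v_p). Step 3 — |x − y|_3 = 3^{-4} = 1/81.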